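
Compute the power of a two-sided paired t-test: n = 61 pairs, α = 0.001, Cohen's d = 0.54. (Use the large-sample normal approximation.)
Power ≈ 0.82

Power calculation (paired t-test, normal approximation):
z_β = d · √n - z_{α/2}
z_β = 0.54 · √61 - 3.291
z_β = 0.54 · 7.810 - 3.291
z_β = 0.927

Power = Φ(z_β) = Φ(0.927) ≈ 0.823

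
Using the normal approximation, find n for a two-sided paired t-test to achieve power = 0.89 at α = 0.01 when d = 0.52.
n = 54 pairs

Sample size formula (paired t-test, normal approximation):
n = ((z_{α/2} + z_β) / d)²

z_{α/2} = 2.576 (for α = 0.01, two-sided)
z_β = 1.227 (for power = 0.89)
d = 0.52

n = ((2.576 + 1.227) / 0.52)²
n = (7.313)²
n ≈ 53.48
Round up to the next whole number: n = 54 pairs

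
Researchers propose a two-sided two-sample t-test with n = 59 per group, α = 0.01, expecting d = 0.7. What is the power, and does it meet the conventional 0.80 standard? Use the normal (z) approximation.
Power ≈ 0.89; the study is adequately powered (power ≥ 0.80)

Power calculation (two-sample t-test, normal approximation):
z_β = d · √(n/2) - z_{α/2}
z_β = 0.7 · √(59/2) - 2.576
z_β = 0.7 · 5.431 - 2.576
z_β = 1.226

Power = Φ(z_β) = Φ(1.226) ≈ 0.890

Effect size d = 0.7 is medium by Cohen's convention (0.2/0.5/0.8).

Threshold: power ≥ 0.80 is conventionally adequate.
Power ≈ 0.89 → the study is adequately powered (power ≥ 0.80).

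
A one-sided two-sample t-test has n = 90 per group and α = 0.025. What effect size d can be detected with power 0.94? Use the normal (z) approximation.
d ≈ 0.52

Minimum detectable effect (two-sample t-test, normal approximation):
d = (z_α + z_β) / √(n/2)
d = (1.960 + 1.555) / √(90/2)
d = 3.515 / 6.708
d ≈ 0.52

By Cohen's convention (0.2 small / 0.5 medium / 0.8 large): medium effect.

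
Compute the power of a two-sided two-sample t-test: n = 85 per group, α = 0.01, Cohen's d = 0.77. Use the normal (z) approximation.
Power ≈ 0.99

Power calculation (two-sample t-test, normal approximation):
z_β = d · √(n/2) - z_{α/2}
z_β = 0.77 · √(85/2) - 2.576
z_β = 0.77 · 6.519 - 2.576
z_β = 2.444

Power = Φ(z_β) = Φ(2.444) ≈ 0.993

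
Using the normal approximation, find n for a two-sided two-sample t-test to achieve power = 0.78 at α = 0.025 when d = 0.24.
n = 316 per group

Sample size formula (two-sample t-test, normal approximation):
n = 2 · ((z_{α/2} + z_β) / d)²

z_{α/2} = 2.241 (for α = 0.025, two-sided)
z_β = 0.772 (for power = 0.78)
d = 0.24

n = 2 · ((2.241 + 0.772) / 0.24)²
n = 2 · (12.554)²
n ≈ 315.21
Round up to the next whole number: n = 316 per group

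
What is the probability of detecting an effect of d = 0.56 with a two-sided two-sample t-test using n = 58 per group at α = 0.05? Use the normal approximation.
Power ≈ 0.85

Power calculation (two-sample t-test, normal approximation):
z_β = d · √(n/2) - z_{α/2}
z_β = 0.56 · √(58/2) - 1.960
z_β = 0.56 · 5.385 - 1.960
z_β = 1.056

Power = Φ(z_β) = Φ(1.056) ≈ 0.854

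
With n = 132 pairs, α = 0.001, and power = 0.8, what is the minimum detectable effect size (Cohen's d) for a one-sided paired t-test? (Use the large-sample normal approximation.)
d ≈ 0.34

Minimum detectable effect (paired t-test, normal approximation):
d = (z_α + z_β) / √n
d = (3.090 + 0.842) / √132
d = 3.932 / 11.489
d ≈ 0.34

By Cohen's convention (0.2 small / 0.5 medium / 0.8 large): small effect.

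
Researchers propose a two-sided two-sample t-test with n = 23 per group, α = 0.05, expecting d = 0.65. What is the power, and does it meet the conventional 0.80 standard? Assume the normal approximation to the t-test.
Power ≈ 0.60; the study is underpowered (power < 0.80)

Power calculation (two-sample t-test, normal approximation):
z_β = d · √(n/2) - z_{α/2}
z_β = 0.65 · √(23/2) - 1.960
z_β = 0.65 · 3.391 - 1.960
z_β = 0.244

Power = Φ(z_β) = Φ(0.244) ≈ 0.596

Effect size d = 0.65 is medium by Cohen's convention (0.2/0.5/0.8).

Threshold: power ≥ 0.80 is conventionally adequate.
Power ≈ 0.60 → the study is underpowered (power < 0.80).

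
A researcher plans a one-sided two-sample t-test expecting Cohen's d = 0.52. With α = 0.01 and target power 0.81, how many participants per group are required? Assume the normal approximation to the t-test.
n = 76 per group

Sample size formula (two-sample t-test, normal approximation):
n = 2 · ((z_α + z_β) / d)²

z_α = 2.326 (for α = 0.01, one-sided)
z_β = 0.878 (for power = 0.81)
d = 0.52

n = 2 · ((2.326 + 0.878) / 0.52)²
n = 2 · (6.162)²
n ≈ 75.94
Round up to the next whole number: n = 76 per group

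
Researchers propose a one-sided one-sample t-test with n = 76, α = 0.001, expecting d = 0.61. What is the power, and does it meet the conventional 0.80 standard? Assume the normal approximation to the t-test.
Power ≈ 0.99; the study is adequately powered (power ≥ 0.80)

Power calculation (one-sample t-test, normal approximation):
z_β = d · √n - z_α
z_β = 0.61 · √76 - 3.090
z_β = 0.61 · 8.718 - 3.090
z_β = 2.228

Power = Φ(z_β) = Φ(2.228) ≈ 0.987

Effect size d = 0.61 is medium by Cohen's convention (0.2/0.5/0.8).

Threshold: power ≥ 0.80 is conventionally adequate.
Power ≈ 0.99 → the study is adequately powered (power ≥ 0.80).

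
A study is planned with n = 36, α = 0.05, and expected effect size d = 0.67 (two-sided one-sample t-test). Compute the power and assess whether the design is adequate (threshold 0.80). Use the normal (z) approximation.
Power ≈ 0.98; the study is adequately powered (power ≥ 0.80)

Power calculation (one-sample t-test, normal approximation):
z_β = d · √n - z_{α/2}
z_β = 0.67 · √36 - 1.960
z_β = 0.67 · 6.000 - 1.960
z_β = 2.060

Power = Φ(z_β) = Φ(2.060) ≈ 0.980

Effect size d = 0.67 is medium by Cohen's convention (0.2/0.5/0.8).

Threshold: power ≥ 0.80 is conventionally adequate.
Power ≈ 0.98 → the study is adequately powered (power ≥ 0.80).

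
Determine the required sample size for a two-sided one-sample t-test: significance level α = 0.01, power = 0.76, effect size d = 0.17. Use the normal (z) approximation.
n = 373

Sample size formula (one-sample t-test, normal approximation):
n = ((z_{α/2} + z_β) / d)²

z_{α/2} = 2.576 (for α = 0.01, two-sided)
z_β = 0.706 (for power = 0.76)
d = 0.17

n = ((2.576 + 0.706) / 0.17)²
n = (19.306)²
n ≈ 372.72
Round up to the next whole number: n = 373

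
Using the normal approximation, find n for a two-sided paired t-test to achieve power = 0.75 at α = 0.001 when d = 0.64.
n = 39 pairs

Sample size formula (paired t-test, normal approximation):
n = ((z_{α/2} + z_β) / d)²

z_{α/2} = 3.291 (for α = 0.001, two-sided)
z_β = 0.674 (for power = 0.75)
d = 0.64

n = ((3.291 + 0.674) / 0.64)²
n = (6.195)²
n ≈ 38.38
Round up to the next whole number: n = 39 pairs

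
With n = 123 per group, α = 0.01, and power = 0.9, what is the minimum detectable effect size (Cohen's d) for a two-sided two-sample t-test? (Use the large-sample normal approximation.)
d ≈ 0.49

Minimum detectable effect (two-sample t-test, normal approximation):
d = (z_{α/2} + z_β) / √(n/2)
d = (2.576 + 1.282) / √(123/2)
d = 3.857 / 7.842
d ≈ 0.49

By Cohen's convention (0.2 small / 0.5 medium / 0.8 large): small effect.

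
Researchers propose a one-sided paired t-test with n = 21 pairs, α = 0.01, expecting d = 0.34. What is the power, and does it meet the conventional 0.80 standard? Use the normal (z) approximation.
Power ≈ 0.22; the study is underpowered (power < 0.80)

Power calculation (paired t-test, normal approximation):
z_β = d · √n - z_α
z_β = 0.34 · √21 - 2.326
z_β = 0.34 · 4.583 - 2.326
z_β = -0.768

Power = Φ(z_β) = Φ(-0.768) ≈ 0.221

Effect size d = 0.34 is small by Cohen's convention (0.2/0.5/0.8).

Threshold: power ≥ 0.80 is conventionally adequate.
Power ≈ 0.22 → the study is underpowered (power < 0.80).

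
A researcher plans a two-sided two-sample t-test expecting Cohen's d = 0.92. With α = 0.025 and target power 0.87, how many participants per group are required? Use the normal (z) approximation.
n = 27 per group

Sample size formula (two-sample t-test, normal approximation):
n = 2 · ((z_{α/2} + z_β) / d)²

z_{α/2} = 2.241 (for α = 0.025, two-sided)
z_β = 1.126 (for power = 0.87)
d = 0.92

n = 2 · ((2.241 + 1.126) / 0.92)²
n = 2 · (3.660)²
n ≈ 26.79
Round up to the next whole number: n = 27 per group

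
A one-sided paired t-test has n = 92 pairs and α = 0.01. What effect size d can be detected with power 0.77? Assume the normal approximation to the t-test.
d ≈ 0.32

Minimum detectable effect (paired t-test, normal approximation):
d = (z_α + z_β) / √n
d = (2.326 + 0.739) / √92
d = 3.065 / 9.592
d ≈ 0.32

By Cohen's convention (0.2 small / 0.5 medium / 0.8 large): small effect.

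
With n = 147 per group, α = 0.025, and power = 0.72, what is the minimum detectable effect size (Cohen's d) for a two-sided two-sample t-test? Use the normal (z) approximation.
d ≈ 0.33

Minimum detectable effect (two-sample t-test, normal approximation):
d = (z_{α/2} + z_β) / √(n/2)
d = (2.241 + 0.583) / √(147/2)
d = 2.824 / 8.573
d ≈ 0.33

By Cohen's convention (0.2 small / 0.5 medium / 0.8 large): small effect.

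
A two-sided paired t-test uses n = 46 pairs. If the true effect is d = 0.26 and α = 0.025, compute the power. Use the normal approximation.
Power ≈ 0.32

Power calculation (paired t-test, normal approximation):
z_β = d · √n - z_{α/2}
z_β = 0.26 · √46 - 2.241
z_β = 0.26 · 6.782 - 2.241
z_β = -0.478

Power = Φ(z_β) = Φ(-0.478) ≈ 0.316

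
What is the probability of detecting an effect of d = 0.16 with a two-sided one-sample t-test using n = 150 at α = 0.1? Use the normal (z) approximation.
Power ≈ 0.62

Power calculation (one-sample t-test, normal approximation):
z_β = d · √n - z_{α/2}
z_β = 0.16 · √150 - 1.645
z_β = 0.16 · 12.247 - 1.645
z_β = 0.315

Power = Φ(z_β) = Φ(0.315) ≈ 0.624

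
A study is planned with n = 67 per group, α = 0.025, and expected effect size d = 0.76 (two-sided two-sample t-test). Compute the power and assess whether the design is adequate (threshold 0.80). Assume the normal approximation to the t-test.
Power ≈ 0.98; the study is adequately powered (power ≥ 0.80)

Power calculation (two-sample t-test, normal approximation):
z_β = d · √(n/2) - z_{α/2}
z_β = 0.76 · √(67/2) - 2.241
z_β = 0.76 · 5.788 - 2.241
z_β = 2.157

Power = Φ(z_β) = Φ(2.157) ≈ 0.985

Effect size d = 0.76 is medium by Cohen's convention (0.2/0.5/0.8).

Threshold: power ≥ 0.80 is conventionally adequate.
Power ≈ 0.98 → the study is adequately powered (power ≥ 0.80).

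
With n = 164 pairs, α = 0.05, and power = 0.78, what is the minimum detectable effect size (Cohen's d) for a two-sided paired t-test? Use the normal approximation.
d ≈ 0.21

Minimum detectable effect (paired t-test, normal approximation):
d = (z_{α/2} + z_β) / √n
d = (1.960 + 0.772) / √164
d = 2.732 / 12.806
d ≈ 0.21

By Cohen's convention (0.2 small / 0.5 medium / 0.8 large): small effect.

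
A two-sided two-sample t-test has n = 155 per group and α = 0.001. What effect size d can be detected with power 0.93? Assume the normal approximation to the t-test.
d ≈ 0.54

Minimum detectable effect (two-sample t-test, normal approximation):
d = (z_{α/2} + z_β) / √(n/2)
d = (3.291 + 1.476) / √(155/2)
d = 4.766 / 8.803
d ≈ 0.54

By Cohen's convention (0.2 small / 0.5 medium / 0.8 large): medium effect.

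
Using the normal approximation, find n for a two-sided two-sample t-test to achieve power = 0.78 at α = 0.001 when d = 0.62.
n = 86 per group

Sample size formula (two-sample t-test, normal approximation):
n = 2 · ((z_{α/2} + z_β) / d)²

z_{α/2} = 3.291 (for α = 0.001, two-sided)
z_β = 0.772 (for power = 0.78)
d = 0.62

n = 2 · ((3.291 + 0.772) / 0.62)²
n = 2 · (6.553)²
n ≈ 85.88
Round up to the next whole number: n = 86 per group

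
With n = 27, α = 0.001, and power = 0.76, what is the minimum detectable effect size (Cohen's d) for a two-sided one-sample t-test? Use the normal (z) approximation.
d ≈ 0.77

Minimum detectable effect (one-sample t-test, normal approximation):
d = (z_{α/2} + z_β) / √n
d = (3.291 + 0.706) / √27
d = 3.997 / 5.196
d ≈ 0.77

By Cohen's convention (0.2 small / 0.5 medium / 0.8 large): medium effect.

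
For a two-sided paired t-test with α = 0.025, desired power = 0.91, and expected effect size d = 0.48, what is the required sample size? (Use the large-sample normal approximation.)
n = 56 pairs

Sample size formula (paired t-test, normal approximation):
n = ((z_{α/2} + z_β) / d)²

z_{α/2} = 2.241 (for α = 0.025, two-sided)
z_β = 1.341 (for power = 0.91)
d = 0.48

n = ((2.241 + 1.341) / 0.48)²
n = (7.463)²
n ≈ 55.70
Round up to the next whole number: n = 56 pairs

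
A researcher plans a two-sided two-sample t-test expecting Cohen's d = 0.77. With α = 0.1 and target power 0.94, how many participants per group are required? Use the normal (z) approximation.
n = 35 per group

Sample size formula (two-sample t-test, normal approximation):
n = 2 · ((z_{α/2} + z_β) / d)²

z_{α/2} = 1.645 (for α = 0.1, two-sided)
z_β = 1.555 (for power = 0.94)
d = 0.77

n = 2 · ((1.645 + 1.555) / 0.77)²
n = 2 · (4.156)²
n ≈ 34.54
Round up to the next whole number: n = 35 per group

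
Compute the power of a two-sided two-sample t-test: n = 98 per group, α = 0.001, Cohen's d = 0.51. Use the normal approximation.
Power ≈ 0.61

Power calculation (two-sample t-test, normal approximation):
z_β = d · √(n/2) - z_{α/2}
z_β = 0.51 · √(98/2) - 3.291
z_β = 0.51 · 7.000 - 3.291
z_β = 0.279

Power = Φ(z_β) = Φ(0.279) ≈ 0.610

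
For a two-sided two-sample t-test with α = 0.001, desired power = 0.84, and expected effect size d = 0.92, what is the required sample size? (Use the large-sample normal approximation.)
n = 44 per group

Sample size formula (two-sample t-test, normal approximation):
n = 2 · ((z_{α/2} + z_β) / d)²

z_{α/2} = 3.291 (for α = 0.001, two-sided)
z_β = 0.994 (for power = 0.84)
d = 0.92

n = 2 · ((3.291 + 0.994) / 0.92)²
n = 2 · (4.658)²
n ≈ 43.39
Round up to the next whole number: n = 44 per group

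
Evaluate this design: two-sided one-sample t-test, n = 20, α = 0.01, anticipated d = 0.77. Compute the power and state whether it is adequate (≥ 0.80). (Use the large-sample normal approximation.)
Power ≈ 0.81; the study is adequately powered (power ≥ 0.80)

Power calculation (one-sample t-test, normal approximation):
z_β = d · √n - z_{α/2}
z_β = 0.77 · √20 - 2.576
z_β = 0.77 · 4.472 - 2.576
z_β = 0.868

Power = Φ(z_β) = Φ(0.868) ≈ 0.807

Effect size d = 0.77 is medium by Cohen's convention (0.2/0.5/0.8).

Threshold: power ≥ 0.80 is conventionally adequate.
Power ≈ 0.81 → the study is adequately powered (power ≥ 0.80).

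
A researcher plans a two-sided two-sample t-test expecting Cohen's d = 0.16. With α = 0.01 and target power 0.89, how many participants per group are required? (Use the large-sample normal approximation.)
n = 1130 per group

Sample size formula (two-sample t-test, normal approximation):
n = 2 · ((z_{α/2} + z_β) / d)²

z_{α/2} = 2.576 (for α = 0.01, two-sided)
z_β = 1.227 (for power = 0.89)
d = 0.16

n = 2 · ((2.576 + 1.227) / 0.16)²
n = 2 · (23.769)²
n ≈ 1129.93
Round up to the next whole number: n = 1130 per group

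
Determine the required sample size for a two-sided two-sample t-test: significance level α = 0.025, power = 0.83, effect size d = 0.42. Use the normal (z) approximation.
n = 116 per group

Sample size formula (two-sample t-test, normal approximation):
n = 2 · ((z_{α/2} + z_β) / d)²

z_{α/2} = 2.241 (for α = 0.025, two-sided)
z_β = 0.954 (for power = 0.83)
d = 0.42

n = 2 · ((2.241 + 0.954) / 0.42)²
n = 2 · (7.607)²
n ≈ 115.73
Round up to the next whole number: n = 116 per group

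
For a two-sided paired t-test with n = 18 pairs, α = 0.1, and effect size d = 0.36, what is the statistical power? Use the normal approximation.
Power ≈ 0.45

Power calculation (paired t-test, normal approximation):
z_β = d · √n - z_{α/2}
z_β = 0.36 · √18 - 1.645
z_β = 0.36 · 4.243 - 1.645
z_β = -0.118

Power = Φ(z_β) = Φ(-0.118) ≈ 0.453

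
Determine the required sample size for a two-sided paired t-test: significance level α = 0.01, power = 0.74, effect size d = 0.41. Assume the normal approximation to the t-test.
n = 62 pairs

Sample size formula (paired t-test, normal approximation):
n = ((z_{α/2} + z_β) / d)²

z_{α/2} = 2.576 (for α = 0.01, two-sided)
z_β = 0.643 (for power = 0.74)
d = 0.41

n = ((2.576 + 0.643) / 0.41)²
n = (7.851)²
n ≈ 61.64
Round up to the next whole number: n = 62 pairs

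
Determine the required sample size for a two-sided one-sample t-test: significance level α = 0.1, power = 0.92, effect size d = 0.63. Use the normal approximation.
n = 24

Sample size formula (one-sample t-test, normal approximation):
n = ((z_{α/2} + z_β) / d)²

z_{α/2} = 1.645 (for α = 0.1, two-sided)
z_β = 1.405 (for power = 0.92)
d = 0.63

n = ((1.645 + 1.405) / 0.63)²
n = (4.841)²
n ≈ 23.44
Round up to the next whole number: n = 24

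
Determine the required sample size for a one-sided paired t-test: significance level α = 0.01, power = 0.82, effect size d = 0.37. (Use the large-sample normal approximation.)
n = 77 pairs

Sample size formula (paired t-test, normal approximation):
n = ((z_α + z_β) / d)²

z_α = 2.326 (for α = 0.01, one-sided)
z_β = 0.915 (for power = 0.82)
d = 0.37

n = ((2.326 + 0.915) / 0.37)²
n = (8.759)²
n ≈ 76.72
Round up to the next whole number: n = 77 pairs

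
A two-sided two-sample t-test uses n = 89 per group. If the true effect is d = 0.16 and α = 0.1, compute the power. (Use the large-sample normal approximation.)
Power ≈ 0.28

Power calculation (two-sample t-test, normal approximation):
z_β = d · √(n/2) - z_{α/2}
z_β = 0.16 · √(89/2) - 1.645
z_β = 0.16 · 6.671 - 1.645
z_β = -0.578

Power = Φ(z_β) = Φ(-0.578) ≈ 0.282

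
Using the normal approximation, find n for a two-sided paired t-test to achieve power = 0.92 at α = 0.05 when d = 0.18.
n = 350 pairs

Sample size formula (paired t-test, normal approximation):
n = ((z_{α/2} + z_β) / d)²

z_{α/2} = 1.960 (for α = 0.05, two-sided)
z_β = 1.405 (for power = 0.92)
d = 0.18

n = ((1.960 + 1.405) / 0.18)²
n = (18.694)²
n ≈ 349.47
Round up to the next whole number: n = 350 pairs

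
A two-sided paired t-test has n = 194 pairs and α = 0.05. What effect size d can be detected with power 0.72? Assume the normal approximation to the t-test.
d ≈ 0.18

Minimum detectable effect (paired t-test, normal approximation):
d = (z_{α/2} + z_β) / √n
d = (1.960 + 0.583) / √194
d = 2.543 / 13.928
d ≈ 0.18

By Cohen's convention (0.2 small / 0.5 medium / 0.8 large): very small effect.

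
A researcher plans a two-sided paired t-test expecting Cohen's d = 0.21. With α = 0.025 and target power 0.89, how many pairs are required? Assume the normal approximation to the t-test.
n = 273 pairs

Sample size formula (paired t-test, normal approximation):
n = ((z_{α/2} + z_β) / d)²

z_{α/2} = 2.241 (for α = 0.025, two-sided)
z_β = 1.227 (for power = 0.89)
d = 0.21

n = ((2.241 + 1.227) / 0.21)²
n = (16.514)²
n ≈ 272.71
Round up to the next whole number: n = 273 pairs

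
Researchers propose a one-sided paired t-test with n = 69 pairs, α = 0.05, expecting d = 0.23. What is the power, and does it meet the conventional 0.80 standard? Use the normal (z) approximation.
Power ≈ 0.60; the study is underpowered (power < 0.80)

Power calculation (paired t-test, normal approximation):
z_β = d · √n - z_α
z_β = 0.23 · √69 - 1.645
z_β = 0.23 · 8.307 - 1.645
z_β = 0.266

Power = Φ(z_β) = Φ(0.266) ≈ 0.605

Effect size d = 0.23 is small by Cohen's convention (0.2/0.5/0.8).

Threshold: power ≥ 0.80 is conventionally adequate.
Power ≈ 0.60 → the study is underpowered (power < 0.80).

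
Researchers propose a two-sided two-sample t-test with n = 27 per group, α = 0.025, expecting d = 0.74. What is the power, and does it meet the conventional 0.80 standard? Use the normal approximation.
Power ≈ 0.68; the study is underpowered (power < 0.80)

Power calculation (two-sample t-test, normal approximation):
z_β = d · √(n/2) - z_{α/2}
z_β = 0.74 · √(27/2) - 2.241
z_β = 0.74 · 3.674 - 2.241
z_β = 0.478

Power = Φ(z_β) = Φ(0.478) ≈ 0.684

Effect size d = 0.74 is medium by Cohen's convention (0.2/0.5/0.8).

Threshold: power ≥ 0.80 is conventionally adequate.
Power ≈ 0.68 → the study is underpowered (power < 0.80).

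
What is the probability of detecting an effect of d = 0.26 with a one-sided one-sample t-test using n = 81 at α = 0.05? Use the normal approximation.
Power ≈ 0.76

Power calculation (one-sample t-test, normal approximation):
z_β = d · √n - z_α
z_β = 0.26 · √81 - 1.645
z_β = 0.26 · 9.000 - 1.645
z_β = 0.695

Power = Φ(z_β) = Φ(0.695) ≈ 0.757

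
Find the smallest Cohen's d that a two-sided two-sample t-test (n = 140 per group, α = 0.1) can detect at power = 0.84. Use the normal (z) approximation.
d ≈ 0.32

Minimum detectable effect (two-sample t-test, normal approximation):
d = (z_{α/2} + z_β) / √(n/2)
d = (1.645 + 0.994) / √(140/2)
d = 2.639 / 8.367
d ≈ 0.32

By Cohen's convention (0.2 small / 0.5 medium / 0.8 large): small effect.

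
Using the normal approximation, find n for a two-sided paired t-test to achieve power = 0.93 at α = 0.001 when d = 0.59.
n = 66 pairs

Sample size formula (paired t-test, normal approximation):
n = ((z_{α/2} + z_β) / d)²

z_{α/2} = 3.291 (for α = 0.001, two-sided)
z_β = 1.476 (for power = 0.93)
d = 0.59

n = ((3.291 + 1.476) / 0.59)²
n = (8.080)²
n ≈ 65.29
Round up to the next whole number: n = 66 pairs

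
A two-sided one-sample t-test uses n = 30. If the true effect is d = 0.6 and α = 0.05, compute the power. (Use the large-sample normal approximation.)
Power ≈ 0.91

Power calculation (one-sample t-test, normal approximation):
z_β = d · √n - z_{α/2}
z_β = 0.6 · √30 - 1.960
z_β = 0.6 · 5.477 - 1.960
z_β = 1.326

Power = Φ(z_β) = Φ(1.326) ≈ 0.908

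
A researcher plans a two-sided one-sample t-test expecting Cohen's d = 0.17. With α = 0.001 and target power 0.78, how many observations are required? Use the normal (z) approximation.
n = 572

Sample size formula (one-sample t-test, normal approximation):
n = ((z_{α/2} + z_β) / d)²

z_{α/2} = 3.291 (for α = 0.001, two-sided)
z_β = 0.772 (for power = 0.78)
d = 0.17

n = ((3.291 + 0.772) / 0.17)²
n = (23.900)²
n ≈ 571.21
Round up to the next whole number: n = 572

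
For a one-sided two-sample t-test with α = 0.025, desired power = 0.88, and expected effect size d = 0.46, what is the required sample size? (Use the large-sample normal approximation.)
n = 93 per group

Sample size formula (two-sample t-test, normal approximation):
n = 2 · ((z_α + z_β) / d)²

z_α = 1.960 (for α = 0.025, one-sided)
z_β = 1.175 (for power = 0.88)
d = 0.46

n = 2 · ((1.960 + 1.175) / 0.46)²
n = 2 · (6.815)²
n ≈ 92.89
Round up to the next whole number: n = 93 per group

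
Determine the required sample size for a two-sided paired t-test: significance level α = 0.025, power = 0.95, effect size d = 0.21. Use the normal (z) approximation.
n = 343 pairs

Sample size formula (paired t-test, normal approximation):
n = ((z_{α/2} + z_β) / d)²

z_{α/2} = 2.241 (for α = 0.025, two-sided)
z_β = 1.645 (for power = 0.95)
d = 0.21

n = ((2.241 + 1.645) / 0.21)²
n = (18.505)²
n ≈ 342.44
Round up to the next whole number: n = 343 pairs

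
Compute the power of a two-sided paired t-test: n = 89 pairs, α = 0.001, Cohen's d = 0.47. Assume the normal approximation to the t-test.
Power ≈ 0.87

Power calculation (paired t-test, normal approximation):
z_β = d · √n - z_{α/2}
z_β = 0.47 · √89 - 3.291
z_β = 0.47 · 9.434 - 3.291
z_β = 1.143

Power = Φ(z_β) = Φ(1.143) ≈ 0.874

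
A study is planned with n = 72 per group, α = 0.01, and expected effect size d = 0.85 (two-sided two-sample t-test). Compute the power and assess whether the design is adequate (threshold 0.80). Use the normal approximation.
Power ≈ 0.99; the study is adequately powered (power ≥ 0.80)

Power calculation (two-sample t-test, normal approximation):
z_β = d · √(n/2) - z_{α/2}
z_β = 0.85 · √(72/2) - 2.576
z_β = 0.85 · 6.000 - 2.576
z_β = 2.524

Power = Φ(z_β) = Φ(2.524) ≈ 0.994

Effect size d = 0.85 is large by Cohen's convention (0.2/0.5/0.8).

Threshold: power ≥ 0.80 is conventionally adequate.
Power ≈ 0.99 → the study is adequately powered (power ≥ 0.80).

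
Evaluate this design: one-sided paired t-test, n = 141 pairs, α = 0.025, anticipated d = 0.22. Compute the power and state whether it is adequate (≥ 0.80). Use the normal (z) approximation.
Power ≈ 0.74; the study is underpowered (power < 0.80)

Power calculation (paired t-test, normal approximation):
z_β = d · √n - z_α
z_β = 0.22 · √141 - 1.960
z_β = 0.22 · 11.874 - 1.960
z_β = 0.652

Power = Φ(z_β) = Φ(0.652) ≈ 0.743

Effect size d = 0.22 is small by Cohen's convention (0.2/0.5/0.8).

Threshold: power ≥ 0.80 is conventionally adequate.
Power ≈ 0.74 → the study is underpowered (power < 0.80).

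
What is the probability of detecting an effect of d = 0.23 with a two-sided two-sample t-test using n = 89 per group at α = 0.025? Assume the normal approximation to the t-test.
Power ≈ 0.24

Power calculation (two-sample t-test, normal approximation):
z_β = d · √(n/2) - z_{α/2}
z_β = 0.23 · √(89/2) - 2.241
z_β = 0.23 · 6.671 - 2.241
z_β = -0.707

Power = Φ(z_β) = Φ(-0.707) ≈ 0.240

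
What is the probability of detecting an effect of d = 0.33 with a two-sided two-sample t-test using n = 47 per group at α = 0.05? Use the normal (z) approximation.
Power ≈ 0.36

Power calculation (two-sample t-test, normal approximation):
z_β = d · √(n/2) - z_{α/2}
z_β = 0.33 · √(47/2) - 1.960
z_β = 0.33 · 4.848 - 1.960
z_β = -0.360

Power = Φ(z_β) = Φ(-0.360) ≈ 0.359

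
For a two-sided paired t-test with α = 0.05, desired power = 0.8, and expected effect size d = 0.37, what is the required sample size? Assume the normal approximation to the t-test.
n = 58 pairs

Sample size formula (paired t-test, normal approximation):
n = ((z_{α/2} + z_β) / d)²

z_{α/2} = 1.960 (for α = 0.05, two-sided)
z_β = 0.842 (for power = 0.8)
d = 0.37

n = ((1.960 + 0.842) / 0.37)²
n = (7.573)²
n ≈ 57.35
Round up to the next whole number: n = 58 pairs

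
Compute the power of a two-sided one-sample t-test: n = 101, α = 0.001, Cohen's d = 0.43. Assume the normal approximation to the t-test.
Power ≈ 0.85

Power calculation (one-sample t-test, normal approximation):
z_β = d · √n - z_{α/2}
z_β = 0.43 · √101 - 3.291
z_β = 0.43 · 10.050 - 3.291
z_β = 1.031

Power = Φ(z_β) = Φ(1.031) ≈ 0.849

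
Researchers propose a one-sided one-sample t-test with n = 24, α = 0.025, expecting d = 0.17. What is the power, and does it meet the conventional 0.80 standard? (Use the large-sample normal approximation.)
Power ≈ 0.13; the study is underpowered (power < 0.80)

Power calculation (one-sample t-test, normal approximation):
z_β = d · √n - z_α
z_β = 0.17 · √24 - 1.960
z_β = 0.17 · 4.899 - 1.960
z_β = -1.127

Power = Φ(z_β) = Φ(-1.127) ≈ 0.130

Effect size d = 0.17 is very small by Cohen's convention (0.2/0.5/0.8).

Threshold: power ≥ 0.80 is conventionally adequate.
Power ≈ 0.13 → the study is underpowered (power < 0.80).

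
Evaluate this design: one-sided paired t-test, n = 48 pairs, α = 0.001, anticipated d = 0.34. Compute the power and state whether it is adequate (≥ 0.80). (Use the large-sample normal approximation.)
Power ≈ 0.23; the study is underpowered (power < 0.80)

Power calculation (paired t-test, normal approximation):
z_β = d · √n - z_α
z_β = 0.34 · √48 - 3.090
z_β = 0.34 · 6.928 - 3.090
z_β = -0.735

Power = Φ(z_β) = Φ(-0.735) ≈ 0.231

Effect size d = 0.34 is small by Cohen's convention (0.2/0.5/0.8).

Threshold: power ≥ 0.80 is conventionally adequate.
Power ≈ 0.23 → the study is underpowered (power < 0.80).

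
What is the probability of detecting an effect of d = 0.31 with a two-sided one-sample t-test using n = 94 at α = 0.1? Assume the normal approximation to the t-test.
Power ≈ 0.91

Power calculation (one-sample t-test, normal approximation):
z_β = d · √n - z_{α/2}
z_β = 0.31 · √94 - 1.645
z_β = 0.31 · 9.695 - 1.645
z_β = 1.361

Power = Φ(z_β) = Φ(1.361) ≈ 0.913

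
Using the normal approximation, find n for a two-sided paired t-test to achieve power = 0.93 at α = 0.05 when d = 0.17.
n = 409 pairs

Sample size formula (paired t-test, normal approximation):
n = ((z_{α/2} + z_β) / d)²

z_{α/2} = 1.960 (for α = 0.05, two-sided)
z_β = 1.476 (for power = 0.93)
d = 0.17

n = ((1.960 + 1.476) / 0.17)²
n = (20.212)²
n ≈ 408.52
Round up to the next whole number: n = 409 pairs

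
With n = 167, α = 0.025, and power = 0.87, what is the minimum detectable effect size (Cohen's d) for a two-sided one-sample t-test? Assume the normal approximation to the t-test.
d ≈ 0.26

Minimum detectable effect (one-sample t-test, normal approximation):
d = (z_{α/2} + z_β) / √n
d = (2.241 + 1.126) / √167
d = 3.368 / 12.923
d ≈ 0.26

By Cohen's convention (0.2 small / 0.5 medium / 0.8 large): small effect.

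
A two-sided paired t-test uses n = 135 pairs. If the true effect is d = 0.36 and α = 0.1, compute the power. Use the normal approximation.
Power ≈ 0.99

Power calculation (paired t-test, normal approximation):
z_β = d · √n - z_{α/2}
z_β = 0.36 · √135 - 1.645
z_β = 0.36 · 11.619 - 1.645
z_β = 2.538

Power = Φ(z_β) = Φ(2.538) ≈ 0.994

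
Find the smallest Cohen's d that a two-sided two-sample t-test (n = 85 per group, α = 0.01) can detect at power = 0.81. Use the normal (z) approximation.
d ≈ 0.53

Minimum detectable effect (two-sample t-test, normal approximation):
d = (z_{α/2} + z_β) / √(n/2)
d = (2.576 + 0.878) / √(85/2)
d = 3.454 / 6.519
d ≈ 0.53

By Cohen's convention (0.2 small / 0.5 medium / 0.8 large): medium effect.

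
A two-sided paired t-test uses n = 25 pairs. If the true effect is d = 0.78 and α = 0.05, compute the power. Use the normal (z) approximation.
Power ≈ 0.97

Power calculation (paired t-test, normal approximation):
z_β = d · √n - z_{α/2}
z_β = 0.78 · √25 - 1.960
z_β = 0.78 · 5.000 - 1.960
z_β = 1.940

Power = Φ(z_β) = Φ(1.940) ≈ 0.974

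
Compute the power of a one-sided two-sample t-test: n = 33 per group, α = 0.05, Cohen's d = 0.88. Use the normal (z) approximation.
Power ≈ 0.97

Power calculation (two-sample t-test, normal approximation):
z_β = d · √(n/2) - z_α
z_β = 0.88 · √(33/2) - 1.645
z_β = 0.88 · 4.062 - 1.645
z_β = 1.930

Power = Φ(z_β) = Φ(1.930) ≈ 0.973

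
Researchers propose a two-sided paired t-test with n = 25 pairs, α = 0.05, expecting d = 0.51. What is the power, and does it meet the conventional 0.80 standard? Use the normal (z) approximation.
Power ≈ 0.72; the study is underpowered (power < 0.80)

Power calculation (paired t-test, normal approximation):
z_β = d · √n - z_{α/2}
z_β = 0.51 · √25 - 1.960
z_β = 0.51 · 5.000 - 1.960
z_β = 0.590

Power = Φ(z_β) = Φ(0.590) ≈ 0.722

Effect size d = 0.51 is medium by Cohen's convention (0.2/0.5/0.8).

Threshold: power ≥ 0.80 is conventionally adequate.
Power ≈ 0.72 → the study is underpowered (power < 0.80).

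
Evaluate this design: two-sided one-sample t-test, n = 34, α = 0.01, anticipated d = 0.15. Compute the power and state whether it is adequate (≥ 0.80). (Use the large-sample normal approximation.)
Power ≈ 0.04; the study is underpowered (power < 0.80)

Power calculation (one-sample t-test, normal approximation):
z_β = d · √n - z_{α/2}
z_β = 0.15 · √34 - 2.576
z_β = 0.15 · 5.831 - 2.576
z_β = -1.701

Power = Φ(z_β) = Φ(-1.701) ≈ 0.044

Effect size d = 0.15 is very small by Cohen's convention (0.2/0.5/0.8).

Threshold: power ≥ 0.80 is conventionally adequate.
Power ≈ 0.04 → the study is underpowered (power < 0.80).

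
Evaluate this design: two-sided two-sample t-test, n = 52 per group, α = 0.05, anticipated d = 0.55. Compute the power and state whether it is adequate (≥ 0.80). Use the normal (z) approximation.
Power ≈ 0.80; the study is adequately powered (power ≥ 0.80)

Power calculation (two-sample t-test, normal approximation):
z_β = d · √(n/2) - z_{α/2}
z_β = 0.55 · √(52/2) - 1.960
z_β = 0.55 · 5.099 - 1.960
z_β = 0.844

Power = Φ(z_β) = Φ(0.844) ≈ 0.801

Effect size d = 0.55 is medium by Cohen's convention (0.2/0.5/0.8).

Threshold: power ≥ 0.80 is conventionally adequate.
Power ≈ 0.80 → the study is adequately powered (power ≥ 0.80).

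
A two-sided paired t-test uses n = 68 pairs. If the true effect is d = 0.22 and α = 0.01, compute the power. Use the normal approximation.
Power ≈ 0.22

Power calculation (paired t-test, normal approximation):
z_β = d · √n - z_{α/2}
z_β = 0.22 · √68 - 2.576
z_β = 0.22 · 8.246 - 2.576
z_β = -0.762

Power = Φ(z_β) = Φ(-0.762) ≈ 0.223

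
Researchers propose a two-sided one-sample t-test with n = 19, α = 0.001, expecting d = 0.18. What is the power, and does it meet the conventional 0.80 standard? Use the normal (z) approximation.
Power ≈ 0.01; the study is underpowered (power < 0.80)

Power calculation (one-sample t-test, normal approximation):
z_β = d · √n - z_{α/2}
z_β = 0.18 · √19 - 3.291
z_β = 0.18 · 4.359 - 3.291
z_β = -2.506

Power = Φ(z_β) = Φ(-2.506) ≈ 0.006

Effect size d = 0.18 is very small by Cohen's convention (0.2/0.5/0.8).

Threshold: power ≥ 0.80 is conventionally adequate.
Power ≈ 0.01 → the study is underpowered (power < 0.80).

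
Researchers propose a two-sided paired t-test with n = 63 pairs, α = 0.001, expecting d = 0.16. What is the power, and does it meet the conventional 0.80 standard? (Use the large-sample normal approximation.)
Power ≈ 0.02; the study is underpowered (power < 0.80)

Power calculation (paired t-test, normal approximation):
z_β = d · √n - z_{α/2}
z_β = 0.16 · √63 - 3.291
z_β = 0.16 · 7.937 - 3.291
z_β = -2.021

Power = Φ(z_β) = Φ(-2.021) ≈ 0.022

Effect size d = 0.16 is very small by Cohen's convention (0.2/0.5/0.8).

Threshold: power ≥ 0.80 is conventionally adequate.
Power ≈ 0.02 → the study is underpowered (power < 0.80).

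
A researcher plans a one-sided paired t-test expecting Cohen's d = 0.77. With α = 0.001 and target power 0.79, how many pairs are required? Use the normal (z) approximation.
n = 26 pairs

Sample size formula (paired t-test, normal approximation):
n = ((z_α + z_β) / d)²

z_α = 3.090 (for α = 0.001, one-sided)
z_β = 0.806 (for power = 0.79)
d = 0.77

n = ((3.090 + 0.806) / 0.77)²
n = (5.060)²
n ≈ 25.60
Round up to the next whole number: n = 26 pairs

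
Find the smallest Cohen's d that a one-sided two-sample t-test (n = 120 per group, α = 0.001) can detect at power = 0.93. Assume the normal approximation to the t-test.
d ≈ 0.59

Minimum detectable effect (two-sample t-test, normal approximation):
d = (z_α + z_β) / √(n/2)
d = (3.090 + 1.476) / √(120/2)
d = 4.566 / 7.746
d ≈ 0.59

By Cohen's convention (0.2 small / 0.5 medium / 0.8 large): medium effect.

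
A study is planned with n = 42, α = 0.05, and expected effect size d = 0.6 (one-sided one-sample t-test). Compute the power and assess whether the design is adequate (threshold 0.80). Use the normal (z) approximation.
Power ≈ 0.99; the study is adequately powered (power ≥ 0.80)

Power calculation (one-sample t-test, normal approximation):
z_β = d · √n - z_α
z_β = 0.6 · √42 - 1.645
z_β = 0.6 · 6.481 - 1.645
z_β = 2.244

Power = Φ(z_β) = Φ(2.244) ≈ 0.988

Effect size d = 0.6 is medium by Cohen's convention (0.2/0.5/0.8).

Threshold: power ≥ 0.80 is conventionally adequate.
Power ≈ 0.99 → the study is adequately powered (power ≥ 0.80).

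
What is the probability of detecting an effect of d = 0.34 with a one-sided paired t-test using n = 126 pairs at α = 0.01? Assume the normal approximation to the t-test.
Power ≈ 0.93

Power calculation (paired t-test, normal approximation):
z_β = d · √n - z_α
z_β = 0.34 · √126 - 2.326
z_β = 0.34 · 11.225 - 2.326
z_β = 1.490

Power = Φ(z_β) = Φ(1.490) ≈ 0.932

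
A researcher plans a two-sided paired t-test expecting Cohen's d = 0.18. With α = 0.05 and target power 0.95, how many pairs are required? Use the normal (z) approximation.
n = 402 pairs

Sample size formula (paired t-test, normal approximation):
n = ((z_{α/2} + z_β) / d)²

z_{α/2} = 1.960 (for α = 0.05, two-sided)
z_β = 1.645 (for power = 0.95)
d = 0.18

n = ((1.960 + 1.645) / 0.18)²
n = (20.028)²
n ≈ 401.12
Round up to the next whole number: n = 402 pairs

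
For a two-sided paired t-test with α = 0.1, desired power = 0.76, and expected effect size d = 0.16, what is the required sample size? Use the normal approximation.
n = 216 pairs

Sample size formula (paired t-test, normal approximation):
n = ((z_{α/2} + z_β) / d)²

z_{α/2} = 1.645 (for α = 0.1, two-sided)
z_β = 0.706 (for power = 0.76)
d = 0.16

n = ((1.645 + 0.706) / 0.16)²
n = (14.694)²
n ≈ 215.91
Round up to the next whole number: n = 216 pairs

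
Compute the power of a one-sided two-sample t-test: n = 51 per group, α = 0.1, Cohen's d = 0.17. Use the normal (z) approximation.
Power ≈ 0.34

Power calculation (two-sample t-test, normal approximation):
z_β = d · √(n/2) - z_α
z_β = 0.17 · √(51/2) - 1.282
z_β = 0.17 · 5.050 - 1.282
z_β = -0.423

Power = Φ(z_β) = Φ(-0.423) ≈ 0.336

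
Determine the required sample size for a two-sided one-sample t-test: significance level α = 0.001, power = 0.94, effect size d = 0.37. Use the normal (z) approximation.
n = 172

Sample size formula (one-sample t-test, normal approximation):
n = ((z_{α/2} + z_β) / d)²

z_{α/2} = 3.291 (for α = 0.001, two-sided)
z_β = 1.555 (for power = 0.94)
d = 0.37

n = ((3.291 + 1.555) / 0.37)²
n = (13.097)²
n ≈ 171.53
Round up to the next whole number: n = 172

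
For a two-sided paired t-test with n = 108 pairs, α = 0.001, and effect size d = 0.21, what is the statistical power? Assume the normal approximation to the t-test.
Power ≈ 0.13

Power calculation (paired t-test, normal approximation):
z_β = d · √n - z_{α/2}
z_β = 0.21 · √108 - 3.291
z_β = 0.21 · 10.392 - 3.291
z_β = -1.108

Power = Φ(z_β) = Φ(-1.108) ≈ 0.134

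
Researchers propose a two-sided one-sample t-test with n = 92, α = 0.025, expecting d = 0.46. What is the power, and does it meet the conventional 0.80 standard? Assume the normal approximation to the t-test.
Power ≈ 0.99; the study is adequately powered (power ≥ 0.80)

Power calculation (one-sample t-test, normal approximation):
z_β = d · √n - z_{α/2}
z_β = 0.46 · √92 - 2.241
z_β = 0.46 · 9.592 - 2.241
z_β = 2.171

Power = Φ(z_β) = Φ(2.171) ≈ 0.985

Effect size d = 0.46 is small by Cohen's convention (0.2/0.5/0.8).

Threshold: power ≥ 0.80 is conventionally adequate.
Power ≈ 0.99 → the study is adequately powered (power ≥ 0.80).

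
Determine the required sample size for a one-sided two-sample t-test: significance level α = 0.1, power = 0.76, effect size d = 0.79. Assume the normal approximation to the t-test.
n = 13 per group

Sample size formula (two-sample t-test, normal approximation):
n = 2 · ((z_α + z_β) / d)²

z_α = 1.282 (for α = 0.1, one-sided)
z_β = 0.706 (for power = 0.76)
d = 0.79

n = 2 · ((1.282 + 0.706) / 0.79)²
n = 2 · (2.516)²
n ≈ 12.66
Round up to the next whole number: n = 13 per group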